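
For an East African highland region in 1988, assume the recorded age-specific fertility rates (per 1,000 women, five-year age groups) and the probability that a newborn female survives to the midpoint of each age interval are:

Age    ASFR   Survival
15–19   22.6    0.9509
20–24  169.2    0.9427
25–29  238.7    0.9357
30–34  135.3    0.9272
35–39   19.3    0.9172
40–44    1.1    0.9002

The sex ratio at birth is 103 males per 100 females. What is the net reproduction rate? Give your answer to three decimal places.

1.351

Proportion female at birth = 100 / (100 + 103) = 0.49261.
Each age group contributes 5 × ASFR × survival:
  15–19: 5 × 22.6/1000 × 0.9509 = 0.10745
  20–24: 5 × 169.2/1000 × 0.9427 = 0.79752
  25–29: 5 × 238.7/1000 × 0.9357 = 1.11676
  30–34: 5 × 135.3/1000 × 0.9272 = 0.62725
  35–39: 5 × 19.3/1000 × 0.9172 = 0.08851
  40–44: 5 × 1.1/1000 × 0.9002 = 0.00495
Sum = 2.74244
NRR = 0.49261 × 2.74244 = 1.35095
An NRR exceeding 1 indicates intrinsic growth under these rates.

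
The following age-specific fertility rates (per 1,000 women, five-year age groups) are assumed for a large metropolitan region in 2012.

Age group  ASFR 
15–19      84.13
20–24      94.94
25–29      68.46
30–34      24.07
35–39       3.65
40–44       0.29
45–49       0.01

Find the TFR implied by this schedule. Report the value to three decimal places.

Sum of ASFRs = 84.13 + 94.94 + 68.46 + 24.07 + 3.65 + 0.29 + 0.01 = 275.55
TFR = 5 × 275.55 / 1000 = 1.37775

1.378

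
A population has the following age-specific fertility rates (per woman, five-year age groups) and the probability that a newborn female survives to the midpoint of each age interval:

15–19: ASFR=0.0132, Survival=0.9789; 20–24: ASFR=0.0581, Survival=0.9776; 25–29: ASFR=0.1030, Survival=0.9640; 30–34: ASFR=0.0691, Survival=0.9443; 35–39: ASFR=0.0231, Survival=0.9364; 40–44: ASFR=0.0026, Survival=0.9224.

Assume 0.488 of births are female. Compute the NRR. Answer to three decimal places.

0.630

Proportion female at birth = 0.488.
Each age group contributes 5 × ASFR × survival:
  15–19: 5 × 0.0132 × 0.9789 = 0.06461
  20–24: 5 × 0.0581 × 0.9776 = 0.28399
  25–29: 5 × 0.1030 × 0.9640 = 0.49646
  30–34: 5 × 0.0691 × 0.9443 = 0.32626
  35–39: 5 × 0.0231 × 0.9364 = 0.10815
  40–44: 5 × 0.0026 × 0.9224 = 0.01199
Sum = 1.29146
NRR = 0.488 × 1.29146 = 0.63023
An NRR under 1 implies long-run decline under these rates.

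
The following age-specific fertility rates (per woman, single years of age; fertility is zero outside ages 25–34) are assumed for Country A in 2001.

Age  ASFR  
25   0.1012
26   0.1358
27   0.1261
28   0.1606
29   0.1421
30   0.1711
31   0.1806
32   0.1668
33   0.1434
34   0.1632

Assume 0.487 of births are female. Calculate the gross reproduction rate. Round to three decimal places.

Proportion female at birth = 0.487.
Sum of ASFRs = 0.1012 + 0.1358 + 0.1261 + 0.1606 + 0.1421 + 0.1711 + 0.1806 + 0.1668 + 0.1434 + 0.1632 = 1.4909
TFR = 1.4909
GRR = 0.487 × 1.4909 = 0.72607

0.726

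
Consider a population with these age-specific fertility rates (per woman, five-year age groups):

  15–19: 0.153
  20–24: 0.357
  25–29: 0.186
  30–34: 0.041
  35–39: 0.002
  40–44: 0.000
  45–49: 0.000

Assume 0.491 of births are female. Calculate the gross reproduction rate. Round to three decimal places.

Proportion female at birth = 0.491.
Sum of ASFRs = 0.153 + 0.357 + 0.186 + 0.041 + 0.002 + 0.000 + 0.000 = 0.739
TFR = 5 × 0.739 = 3.695
GRR = 0.491 × 3.695 = 1.81425

1.814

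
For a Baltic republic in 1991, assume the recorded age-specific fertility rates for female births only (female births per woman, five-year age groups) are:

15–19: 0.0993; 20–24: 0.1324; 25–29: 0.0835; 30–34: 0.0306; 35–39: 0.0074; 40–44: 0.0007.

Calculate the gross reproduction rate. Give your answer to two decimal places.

1.77

Sum of female ASFRs = 0.0993 + 0.1324 + 0.0835 + 0.0306 + 0.0074 + 0.0007 = 0.3539
GRR = 5 × 0.3539 = 1.7695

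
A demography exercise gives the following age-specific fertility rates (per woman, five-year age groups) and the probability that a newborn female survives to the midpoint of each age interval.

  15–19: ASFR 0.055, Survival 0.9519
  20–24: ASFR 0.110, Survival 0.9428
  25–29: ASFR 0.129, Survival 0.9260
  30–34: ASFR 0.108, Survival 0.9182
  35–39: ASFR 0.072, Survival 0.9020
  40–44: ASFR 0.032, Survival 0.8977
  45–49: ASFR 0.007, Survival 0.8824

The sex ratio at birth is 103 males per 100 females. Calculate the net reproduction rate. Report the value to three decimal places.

1.169

Proportion female at birth = 100 / (100 + 103) = 0.49261.
Each age group contributes 5 × ASFR × survival:
  15–19: 5 × 0.055 × 0.9519 = 0.26177
  20–24: 5 × 0.110 × 0.9428 = 0.51854
  25–29: 5 × 0.129 × 0.9260 = 0.59727
  30–34: 5 × 0.108 × 0.9182 = 0.49583
  35–39: 5 × 0.072 × 0.9020 = 0.32472
  40–44: 5 × 0.032 × 0.8977 = 0.14363
  45–49: 5 × 0.007 × 0.8824 = 0.03088
Sum = 2.37264
NRR = 0.49261 × 2.37264 = 1.16879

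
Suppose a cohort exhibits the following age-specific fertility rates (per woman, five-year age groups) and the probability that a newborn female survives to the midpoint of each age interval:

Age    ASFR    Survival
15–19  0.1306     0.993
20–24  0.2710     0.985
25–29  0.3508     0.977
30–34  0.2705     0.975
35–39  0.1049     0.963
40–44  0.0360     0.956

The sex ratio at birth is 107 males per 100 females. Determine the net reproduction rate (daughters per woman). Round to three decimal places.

Proportion female at birth = 100 / (100 + 107) = 0.48309.
Weighting each age-specific rate by interval width and survival:
  15–19: 5 × 0.1306 × 0.993 = 0.64843
  20–24: 5 × 0.2710 × 0.985 = 1.33468
  25–29: 5 × 0.3508 × 0.977 = 1.71366
  30–34: 5 × 0.2705 × 0.975 = 1.31869
  35–39: 5 × 0.1049 × 0.963 = 0.50509
  40–44: 5 × 0.0360 × 0.956 = 0.17208
Sum = 5.69263
NRR = 0.48309 × 5.69263 = 2.75005

2.750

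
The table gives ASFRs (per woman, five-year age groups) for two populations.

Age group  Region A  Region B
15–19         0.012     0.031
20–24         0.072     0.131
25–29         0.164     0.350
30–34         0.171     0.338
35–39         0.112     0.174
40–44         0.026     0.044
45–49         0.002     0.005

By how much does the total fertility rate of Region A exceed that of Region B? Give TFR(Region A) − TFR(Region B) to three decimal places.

-2.570

Region A:
  Sum of ASFRs = 0.012 + 0.072 + 0.164 + 0.171 + 0.112 + 0.026 + 0.002 = 0.559
  TFR = 5 × 0.559 = 2.795
Region B:
  Sum of ASFRs = 0.031 + 0.131 + 0.350 + 0.338 + 0.174 + 0.044 + 0.005 = 1.073
  TFR = 5 × 1.073 = 5.365
Difference = 2.795 − 5.365 = -2.57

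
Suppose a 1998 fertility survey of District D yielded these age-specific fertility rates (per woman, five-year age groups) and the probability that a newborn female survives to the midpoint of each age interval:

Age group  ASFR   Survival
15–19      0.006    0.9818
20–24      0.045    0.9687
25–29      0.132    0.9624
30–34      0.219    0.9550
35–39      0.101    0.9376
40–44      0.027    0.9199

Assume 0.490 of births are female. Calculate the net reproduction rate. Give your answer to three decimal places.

Proportion female at birth = 0.490.
Per-age-group product (5 × ASFR × survival probability):
  15–19: 5 × 0.006 × 0.9818 = 0.02945
  20–24: 5 × 0.045 × 0.9687 = 0.21796
  25–29: 5 × 0.132 × 0.9624 = 0.63518
  30–34: 5 × 0.219 × 0.9550 = 1.04573
  35–39: 5 × 0.101 × 0.9376 = 0.47349
  40–44: 5 × 0.027 × 0.9199 = 0.12419
Sum = 2.52600
NRR = 0.490 × 2.52600 = 1.23774

1.238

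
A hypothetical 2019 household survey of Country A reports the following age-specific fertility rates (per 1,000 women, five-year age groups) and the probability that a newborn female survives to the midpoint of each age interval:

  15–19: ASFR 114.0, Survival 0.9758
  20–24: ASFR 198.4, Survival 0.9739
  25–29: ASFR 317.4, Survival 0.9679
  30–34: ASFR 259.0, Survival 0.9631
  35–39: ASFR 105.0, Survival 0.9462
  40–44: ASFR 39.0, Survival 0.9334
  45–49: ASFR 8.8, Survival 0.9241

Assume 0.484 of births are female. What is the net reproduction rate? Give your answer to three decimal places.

Proportion female at birth = 0.484.
Each age group contributes 5 × ASFR × survival:
  15–19: 5 × 114.0/1000 × 0.9758 = 0.55621
  20–24: 5 × 198.4/1000 × 0.9739 = 0.96611
  25–29: 5 × 317.4/1000 × 0.9679 = 1.53606
  30–34: 5 × 259.0/1000 × 0.9631 = 1.24721
  35–39: 5 × 105.0/1000 × 0.9462 = 0.49676
  40–44: 5 × 39.0/1000 × 0.9334 = 0.18201
  45–49: 5 × 8.8/1000 × 0.9241 = 0.04066
Sum = 5.02502
NRR = 0.484 × 5.02502 = 2.43211

2.432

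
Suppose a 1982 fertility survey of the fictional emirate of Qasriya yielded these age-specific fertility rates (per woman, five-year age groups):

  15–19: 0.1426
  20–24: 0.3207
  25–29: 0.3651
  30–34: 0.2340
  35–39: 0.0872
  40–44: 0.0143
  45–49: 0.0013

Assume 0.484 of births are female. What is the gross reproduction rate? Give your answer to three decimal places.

Proportion female at birth = 0.484.
Sum of ASFRs = 0.1426 + 0.3207 + 0.3651 + 0.2340 + 0.0872 + 0.0143 + 0.0013 = 1.1652
TFR = 5 × 1.1652 = 5.826
GRR = 0.484 × 5.826 = 2.81978

2.820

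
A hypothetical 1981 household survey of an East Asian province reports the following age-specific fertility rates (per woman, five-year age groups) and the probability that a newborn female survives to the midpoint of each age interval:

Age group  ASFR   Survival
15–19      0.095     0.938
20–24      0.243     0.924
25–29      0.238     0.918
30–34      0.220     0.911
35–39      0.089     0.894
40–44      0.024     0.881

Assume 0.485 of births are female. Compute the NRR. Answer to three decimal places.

Proportion female at birth = 0.485.
Weighting each age-specific rate by interval width and survival:
  15–19: 5 × 0.095 × 0.938 = 0.44555
  20–24: 5 × 0.243 × 0.924 = 1.12266
  25–29: 5 × 0.238 × 0.918 = 1.09242
  30–34: 5 × 0.220 × 0.911 = 1.00210
  35–39: 5 × 0.089 × 0.894 = 0.39783
  40–44: 5 × 0.024 × 0.881 = 0.10572
Sum = 4.16628
NRR = 0.485 × 4.16628 = 2.02065
An NRR exceeding 1 indicates intrinsic growth under these rates.

2.021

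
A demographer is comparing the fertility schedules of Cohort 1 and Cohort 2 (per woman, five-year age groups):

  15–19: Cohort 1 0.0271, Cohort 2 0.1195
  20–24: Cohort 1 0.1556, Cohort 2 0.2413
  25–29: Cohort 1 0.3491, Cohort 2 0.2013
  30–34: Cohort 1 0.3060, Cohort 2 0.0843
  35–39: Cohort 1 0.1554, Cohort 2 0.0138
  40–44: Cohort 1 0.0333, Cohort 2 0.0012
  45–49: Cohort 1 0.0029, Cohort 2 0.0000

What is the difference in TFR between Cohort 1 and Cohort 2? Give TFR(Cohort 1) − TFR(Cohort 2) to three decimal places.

1.840

Cohort 1:
  Sum of ASFRs = 0.0271 + 0.1556 + 0.3491 + 0.3060 + 0.1554 + 0.0333 + 0.0029 = 1.0294
  TFR = 5 × 1.0294 = 5.147
Cohort 2:
  Sum of ASFRs = 0.1195 + 0.2413 + 0.2013 + 0.0843 + 0.0138 + 0.0012 + 0.0000 = 0.6614
  TFR = 5 × 0.6614 = 3.307
Difference = 5.147 − 3.307 = 1.84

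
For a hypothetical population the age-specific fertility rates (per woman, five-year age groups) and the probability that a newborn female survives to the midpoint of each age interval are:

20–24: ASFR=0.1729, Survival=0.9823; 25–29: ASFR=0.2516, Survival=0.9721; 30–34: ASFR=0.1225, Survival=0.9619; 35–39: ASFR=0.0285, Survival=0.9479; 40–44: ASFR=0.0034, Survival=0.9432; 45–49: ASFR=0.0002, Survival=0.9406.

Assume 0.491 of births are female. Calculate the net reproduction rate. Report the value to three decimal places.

Proportion female at birth = 0.491.
Per-age-group product (5 × ASFR × survival probability):
  20–24: 5 × 0.1729 × 0.9823 = 0.84920
  25–29: 5 × 0.2516 × 0.9721 = 1.22290
  30–34: 5 × 0.1225 × 0.9619 = 0.58916
  35–39: 5 × 0.0285 × 0.9479 = 0.13508
  40–44: 5 × 0.0034 × 0.9432 = 0.01603
  45–49: 5 × 0.0002 × 0.9406 = 0.00094
Sum = 2.81331
NRR = 0.491 × 2.81331 = 1.38134

1.381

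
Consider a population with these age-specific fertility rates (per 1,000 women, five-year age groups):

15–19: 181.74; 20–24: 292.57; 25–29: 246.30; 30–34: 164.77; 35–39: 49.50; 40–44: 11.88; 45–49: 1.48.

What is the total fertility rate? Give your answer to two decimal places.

4.74

Sum of ASFRs = 181.74 + 292.57 + 246.30 + 164.77 + 49.50 + 11.88 + 1.48 = 948.24
TFR = 5 × 948.24 / 1000 = 4.7412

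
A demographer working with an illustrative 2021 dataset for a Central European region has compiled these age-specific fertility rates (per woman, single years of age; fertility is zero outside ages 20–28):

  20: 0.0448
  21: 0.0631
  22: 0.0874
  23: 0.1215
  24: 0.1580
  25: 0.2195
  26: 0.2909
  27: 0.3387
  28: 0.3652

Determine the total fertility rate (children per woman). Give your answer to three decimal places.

Sum of ASFRs = 0.0448 + 0.0631 + 0.0874 + 0.1215 + 0.1580 + 0.2195 + 0.2909 + 0.3387 + 0.3652 = 1.6891
TFR = 1.6891

1.689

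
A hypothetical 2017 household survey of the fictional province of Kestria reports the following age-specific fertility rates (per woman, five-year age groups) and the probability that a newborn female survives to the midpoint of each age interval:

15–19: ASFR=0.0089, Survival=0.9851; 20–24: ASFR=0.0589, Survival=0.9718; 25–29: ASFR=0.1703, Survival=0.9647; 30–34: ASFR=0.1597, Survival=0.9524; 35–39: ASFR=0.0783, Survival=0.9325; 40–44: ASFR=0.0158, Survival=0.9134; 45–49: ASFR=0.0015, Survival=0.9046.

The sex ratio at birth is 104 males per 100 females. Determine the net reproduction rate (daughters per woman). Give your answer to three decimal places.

1.155

Proportion female at birth = 100 / (100 + 104) = 0.49020.
Weighting each age-specific rate by interval width and survival:
  15–19: 5 × 0.0089 × 0.9851 = 0.04384
  20–24: 5 × 0.0589 × 0.9718 = 0.28620
  25–29: 5 × 0.1703 × 0.9647 = 0.82144
  30–34: 5 × 0.1597 × 0.9524 = 0.76049
  35–39: 5 × 0.0783 × 0.9325 = 0.36507
  40–44: 5 × 0.0158 × 0.9134 = 0.07216
  45–49: 5 × 0.0015 × 0.9046 = 0.00678
Sum = 2.35598
NRR = 0.49020 × 2.35598 = 1.15490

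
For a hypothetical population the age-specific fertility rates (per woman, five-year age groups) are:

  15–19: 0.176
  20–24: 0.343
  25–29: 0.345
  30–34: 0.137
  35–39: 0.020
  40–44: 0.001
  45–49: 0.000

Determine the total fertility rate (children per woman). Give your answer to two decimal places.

Sum of ASFRs = 0.176 + 0.343 + 0.345 + 0.137 + 0.020 + 0.001 + 0.000 = 1.022
TFR = 5 × 1.022 = 5.11

5.11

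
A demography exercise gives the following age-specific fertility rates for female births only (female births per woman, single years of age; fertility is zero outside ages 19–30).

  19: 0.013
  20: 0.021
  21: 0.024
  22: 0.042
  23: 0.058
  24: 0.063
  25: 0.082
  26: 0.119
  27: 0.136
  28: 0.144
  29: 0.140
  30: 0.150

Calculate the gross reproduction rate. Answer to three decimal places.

Sum of female ASFRs = 0.013 + 0.021 + 0.024 + 0.042 + 0.058 + 0.063 + 0.082 + 0.119 + 0.136 + 0.144 + 0.140 + 0.150 = 0.992
GRR = 0.992

0.992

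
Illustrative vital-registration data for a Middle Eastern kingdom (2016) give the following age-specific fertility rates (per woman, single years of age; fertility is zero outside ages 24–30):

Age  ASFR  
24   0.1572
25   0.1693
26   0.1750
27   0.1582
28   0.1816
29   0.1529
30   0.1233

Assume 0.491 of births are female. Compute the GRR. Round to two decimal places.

Proportion female at birth = 0.491.
Sum of ASFRs = 0.1572 + 0.1693 + 0.1750 + 0.1582 + 0.1816 + 0.1529 + 0.1233 = 1.1175
TFR = 1.1175
GRR = 0.491 × 1.1175 = 0.54869

0.55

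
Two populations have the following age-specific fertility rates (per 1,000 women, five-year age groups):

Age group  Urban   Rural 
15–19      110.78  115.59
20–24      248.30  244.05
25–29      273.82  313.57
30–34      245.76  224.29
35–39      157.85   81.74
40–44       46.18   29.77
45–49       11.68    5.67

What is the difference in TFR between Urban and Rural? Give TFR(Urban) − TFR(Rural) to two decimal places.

0.40

Urban:
  Sum of ASFRs = 110.78 + 248.30 + 273.82 + 245.76 + 157.85 + 46.18 + 11.68 = 1094.37
  TFR = 5 × 1094.37 / 1000 = 5.47185
Rural:
  Sum of ASFRs = 115.59 + 244.05 + 313.57 + 224.29 + 81.74 + 29.77 + 5.67 = 1014.68
  TFR = 5 × 1014.68 / 1000 = 5.0734
Difference = 5.47185 − 5.0734 = 0.39845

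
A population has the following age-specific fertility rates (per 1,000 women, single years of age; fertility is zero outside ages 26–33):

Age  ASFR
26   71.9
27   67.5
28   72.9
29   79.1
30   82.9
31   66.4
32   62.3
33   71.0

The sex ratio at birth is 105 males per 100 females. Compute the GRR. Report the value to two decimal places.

Proportion female at birth = 100 / (100 + 105) = 0.48780.
Sum of ASFRs = 71.9 + 67.5 + 72.9 + 79.1 + 82.9 + 66.4 + 62.3 + 71.0 = 574.0
TFR = 574.0 / 1000 = 0.574
GRR = 0.48780 × 0.574 = 0.28000

0.28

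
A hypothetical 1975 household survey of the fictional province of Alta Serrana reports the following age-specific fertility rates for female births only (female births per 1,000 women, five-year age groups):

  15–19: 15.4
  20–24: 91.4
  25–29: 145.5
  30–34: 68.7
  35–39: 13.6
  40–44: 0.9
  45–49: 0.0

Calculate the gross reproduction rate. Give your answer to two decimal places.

Sum of female ASFRs = 15.4 + 91.4 + 145.5 + 68.7 + 13.6 + 0.9 + 0.0 = 335.5
GRR = 5 × 335.5 / 1000 = 1.6775

1.68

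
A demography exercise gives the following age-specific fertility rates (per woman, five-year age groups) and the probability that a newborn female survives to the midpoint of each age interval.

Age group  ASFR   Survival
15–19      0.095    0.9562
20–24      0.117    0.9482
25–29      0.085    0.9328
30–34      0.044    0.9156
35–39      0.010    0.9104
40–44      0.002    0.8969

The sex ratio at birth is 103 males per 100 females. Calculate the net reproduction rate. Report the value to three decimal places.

Proportion female at birth = 100 / (100 + 103) = 0.49261.
Weighting each age-specific rate by interval width and survival:
  15–19: 5 × 0.095 × 0.9562 = 0.45420
  20–24: 5 × 0.117 × 0.9482 = 0.55470
  25–29: 5 × 0.085 × 0.9328 = 0.39644
  30–34: 5 × 0.044 × 0.9156 = 0.20143
  35–39: 5 × 0.010 × 0.9104 = 0.04552
  40–44: 5 × 0.002 × 0.8969 = 0.00897
Sum = 1.66126
NRR = 0.49261 × 1.66126 = 0.81835

0.818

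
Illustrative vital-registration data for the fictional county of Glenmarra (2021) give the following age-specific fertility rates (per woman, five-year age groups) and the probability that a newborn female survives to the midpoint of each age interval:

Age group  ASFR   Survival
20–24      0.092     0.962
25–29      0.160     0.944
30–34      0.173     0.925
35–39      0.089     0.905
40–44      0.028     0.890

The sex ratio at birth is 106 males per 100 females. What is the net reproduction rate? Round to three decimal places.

1.226

Proportion female at birth = 100 / (100 + 106) = 0.48544.
Weighting each age-specific rate by interval width and survival:
  20–24: 5 × 0.092 × 0.962 = 0.44252
  25–29: 5 × 0.160 × 0.944 = 0.75520
  30–34: 5 × 0.173 × 0.925 = 0.80013
  35–39: 5 × 0.089 × 0.905 = 0.40273
  40–44: 5 × 0.028 × 0.890 = 0.12460
Sum = 2.52518
NRR = 0.48544 × 2.52518 = 1.22582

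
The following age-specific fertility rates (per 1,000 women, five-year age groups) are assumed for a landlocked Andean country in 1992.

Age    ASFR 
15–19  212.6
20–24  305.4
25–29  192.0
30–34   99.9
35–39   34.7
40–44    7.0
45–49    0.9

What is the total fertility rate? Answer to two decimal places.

Sum of ASFRs = 212.6 + 305.4 + 192.0 + 99.9 + 34.7 + 7.0 + 0.9 = 852.5
TFR = 5 × 852.5 / 1000 = 4.2625

4.26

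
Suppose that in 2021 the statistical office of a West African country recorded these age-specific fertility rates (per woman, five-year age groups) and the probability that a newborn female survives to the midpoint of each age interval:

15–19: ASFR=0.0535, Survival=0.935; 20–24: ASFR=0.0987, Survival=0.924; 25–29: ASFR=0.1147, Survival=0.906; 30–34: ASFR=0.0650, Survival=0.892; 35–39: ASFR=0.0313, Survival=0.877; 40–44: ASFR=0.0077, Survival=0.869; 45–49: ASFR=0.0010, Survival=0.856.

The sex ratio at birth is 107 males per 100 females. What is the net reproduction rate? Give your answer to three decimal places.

0.817

Proportion female at birth = 100 / (100 + 107) = 0.48309.
Weighting each age-specific rate by interval width and survival:
  15–19: 5 × 0.0535 × 0.935 = 0.25011
  20–24: 5 × 0.0987 × 0.924 = 0.45599
  25–29: 5 × 0.1147 × 0.906 = 0.51959
  30–34: 5 × 0.0650 × 0.892 = 0.28990
  35–39: 5 × 0.0313 × 0.877 = 0.13725
  40–44: 5 × 0.0077 × 0.869 = 0.03346
  45–49: 5 × 0.0010 × 0.856 = 0.00428
Sum = 1.69058
NRR = 0.48309 × 1.69058 = 0.81670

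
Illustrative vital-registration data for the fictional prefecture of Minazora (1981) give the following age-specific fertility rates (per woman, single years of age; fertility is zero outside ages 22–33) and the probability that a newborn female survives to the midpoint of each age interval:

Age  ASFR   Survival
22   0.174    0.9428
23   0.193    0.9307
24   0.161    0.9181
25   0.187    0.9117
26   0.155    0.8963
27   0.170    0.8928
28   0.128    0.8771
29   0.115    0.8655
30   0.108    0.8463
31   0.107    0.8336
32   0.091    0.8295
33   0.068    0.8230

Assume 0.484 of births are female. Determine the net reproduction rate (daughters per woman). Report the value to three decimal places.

0.715

Proportion female at birth = 0.484.
Each age group contributes 1 × ASFR × survival:
  22: 1 × 0.174 × 0.9428 = 0.16405
  23: 1 × 0.193 × 0.9307 = 0.17963
  24: 1 × 0.161 × 0.9181 = 0.14781
  25: 1 × 0.187 × 0.9117 = 0.17049
  26: 1 × 0.155 × 0.8963 = 0.13893
  27: 1 × 0.170 × 0.8928 = 0.15178
  28: 1 × 0.128 × 0.8771 = 0.11227
  29: 1 × 0.115 × 0.8655 = 0.09953
  30: 1 × 0.108 × 0.8463 = 0.09140
  31: 1 × 0.107 × 0.8336 = 0.08920
  32: 1 × 0.091 × 0.8295 = 0.07548
  33: 1 × 0.068 × 0.8230 = 0.05596
Sum = 1.47653
NRR = 0.484 × 1.47653 = 0.71464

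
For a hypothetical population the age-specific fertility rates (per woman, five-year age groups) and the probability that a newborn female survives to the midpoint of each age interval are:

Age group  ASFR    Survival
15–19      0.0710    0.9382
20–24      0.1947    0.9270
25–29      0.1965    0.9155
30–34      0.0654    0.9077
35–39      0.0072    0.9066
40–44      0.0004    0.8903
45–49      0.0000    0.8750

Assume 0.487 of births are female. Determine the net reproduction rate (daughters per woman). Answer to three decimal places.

Proportion female at birth = 0.487.
Survival-weighted fertility by age (5·fₓ·Sₓ):
  15–19: 5 × 0.0710 × 0.9382 = 0.33306
  20–24: 5 × 0.1947 × 0.9270 = 0.90243
  25–29: 5 × 0.1965 × 0.9155 = 0.89948
  30–34: 5 × 0.0654 × 0.9077 = 0.29682
  35–39: 5 × 0.0072 × 0.9066 = 0.03264
  40–44: 5 × 0.0004 × 0.8903 = 0.00178
  45–49: 5 × 0.0000 × 0.8750 = 0.00000
Sum = 2.46621
NRR = 0.487 × 2.46621 = 1.20104
An NRR exceeding 1 indicates intrinsic growth under these rates.

1.201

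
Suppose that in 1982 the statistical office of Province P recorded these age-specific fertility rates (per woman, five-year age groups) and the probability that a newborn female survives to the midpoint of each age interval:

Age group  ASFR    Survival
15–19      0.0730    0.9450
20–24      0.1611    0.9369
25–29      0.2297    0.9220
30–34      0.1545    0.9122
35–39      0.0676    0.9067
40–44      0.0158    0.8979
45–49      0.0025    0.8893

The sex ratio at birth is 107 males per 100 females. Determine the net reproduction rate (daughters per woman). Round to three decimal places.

Proportion female at birth = 100 / (100 + 107) = 0.48309.
Per-age-group product (5 × ASFR × survival probability):
  15–19: 5 × 0.0730 × 0.9450 = 0.34493
  20–24: 5 × 0.1611 × 0.9369 = 0.75467
  25–29: 5 × 0.2297 × 0.9220 = 1.05892
  30–34: 5 × 0.1545 × 0.9122 = 0.70467
  35–39: 5 × 0.0676 × 0.9067 = 0.30646
  40–44: 5 × 0.0158 × 0.8979 = 0.07093
  45–49: 5 × 0.0025 × 0.8893 = 0.01112
Sum = 3.25170
NRR = 0.48309 × 3.25170 = 1.57086

1.571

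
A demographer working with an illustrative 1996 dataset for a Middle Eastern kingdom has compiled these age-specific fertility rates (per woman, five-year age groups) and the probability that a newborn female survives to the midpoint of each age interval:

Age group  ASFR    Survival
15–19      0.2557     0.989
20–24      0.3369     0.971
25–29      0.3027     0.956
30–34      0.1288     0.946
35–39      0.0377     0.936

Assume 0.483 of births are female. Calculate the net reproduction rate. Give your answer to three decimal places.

Proportion female at birth = 0.483.
Per-age-group product (5 × ASFR × survival probability):
  15–19: 5 × 0.2557 × 0.989 = 1.26444
  20–24: 5 × 0.3369 × 0.971 = 1.63565
  25–29: 5 × 0.3027 × 0.956 = 1.44691
  30–34: 5 × 0.1288 × 0.946 = 0.60922
  35–39: 5 × 0.0377 × 0.936 = 0.17644
Sum = 5.13266
NRR = 0.483 × 5.13266 = 2.47907

2.479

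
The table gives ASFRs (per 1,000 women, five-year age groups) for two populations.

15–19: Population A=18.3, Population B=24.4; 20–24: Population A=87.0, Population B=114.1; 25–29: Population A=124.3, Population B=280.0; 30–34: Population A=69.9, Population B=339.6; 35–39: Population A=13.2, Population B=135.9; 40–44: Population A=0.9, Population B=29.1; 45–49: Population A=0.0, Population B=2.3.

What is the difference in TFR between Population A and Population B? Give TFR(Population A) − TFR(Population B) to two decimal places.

-3.06

Population A:
  Sum of ASFRs = 18.3 + 87.0 + 124.3 + 69.9 + 13.2 + 0.9 + 0.0 = 313.6
  TFR = 5 × 313.6 / 1000 = 1.568
Population B:
  Sum of ASFRs = 24.4 + 114.1 + 280.0 + 339.6 + 135.9 + 29.1 + 2.3 = 925.4
  TFR = 5 × 925.4 / 1000 = 4.627
Difference = 1.568 − 4.627 = -3.059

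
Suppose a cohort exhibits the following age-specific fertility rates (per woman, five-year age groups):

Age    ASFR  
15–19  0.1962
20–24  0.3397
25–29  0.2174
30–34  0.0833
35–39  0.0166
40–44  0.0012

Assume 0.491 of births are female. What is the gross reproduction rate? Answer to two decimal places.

2.10

Proportion female at birth = 0.491.
Sum of ASFRs = 0.1962 + 0.3397 + 0.2174 + 0.0833 + 0.0166 + 0.0012 = 0.8544
TFR = 5 × 0.8544 = 4.272
GRR = 0.491 × 4.272 = 2.09755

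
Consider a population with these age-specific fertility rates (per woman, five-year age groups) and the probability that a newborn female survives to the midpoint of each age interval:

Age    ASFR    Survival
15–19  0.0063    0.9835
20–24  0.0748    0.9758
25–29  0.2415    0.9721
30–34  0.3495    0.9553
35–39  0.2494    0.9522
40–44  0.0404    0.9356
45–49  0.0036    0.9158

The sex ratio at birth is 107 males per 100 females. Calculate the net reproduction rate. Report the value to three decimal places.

Proportion female at birth = 100 / (100 + 107) = 0.48309.
Per-age-group product (5 × ASFR × survival probability):
  15–19: 5 × 0.0063 × 0.9835 = 0.03098
  20–24: 5 × 0.0748 × 0.9758 = 0.36495
  25–29: 5 × 0.2415 × 0.9721 = 1.17381
  30–34: 5 × 0.3495 × 0.9553 = 1.66939
  35–39: 5 × 0.2494 × 0.9522 = 1.18739
  40–44: 5 × 0.0404 × 0.9356 = 0.18899
  45–49: 5 × 0.0036 × 0.9158 = 0.01648
Sum = 4.63199
NRR = 0.48309 × 4.63199 = 2.23767
With NRR above 1 the population is above replacement fertility.

2.238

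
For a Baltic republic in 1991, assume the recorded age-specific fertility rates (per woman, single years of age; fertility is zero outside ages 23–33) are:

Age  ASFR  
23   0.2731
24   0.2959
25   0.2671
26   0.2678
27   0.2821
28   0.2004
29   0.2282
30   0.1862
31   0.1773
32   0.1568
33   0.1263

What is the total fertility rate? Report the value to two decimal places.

2.46

Sum of ASFRs = 0.2731 + 0.2959 + 0.2671 + 0.2678 + 0.2821 + 0.2004 + 0.2282 + 0.1862 + 0.1773 + 0.1568 + 0.1263 = 2.4612
TFR = 2.4612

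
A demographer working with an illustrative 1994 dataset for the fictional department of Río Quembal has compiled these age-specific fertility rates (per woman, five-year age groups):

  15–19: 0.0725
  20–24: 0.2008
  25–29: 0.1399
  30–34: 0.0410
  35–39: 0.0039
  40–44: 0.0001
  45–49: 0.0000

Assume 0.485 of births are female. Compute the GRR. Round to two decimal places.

1.11

Proportion female at birth = 0.485.
Sum of ASFRs = 0.0725 + 0.2008 + 0.1399 + 0.0410 + 0.0039 + 0.0001 + 0.0000 = 0.4582
TFR = 5 × 0.4582 = 2.291
GRR = 0.485 × 2.291 = 1.11114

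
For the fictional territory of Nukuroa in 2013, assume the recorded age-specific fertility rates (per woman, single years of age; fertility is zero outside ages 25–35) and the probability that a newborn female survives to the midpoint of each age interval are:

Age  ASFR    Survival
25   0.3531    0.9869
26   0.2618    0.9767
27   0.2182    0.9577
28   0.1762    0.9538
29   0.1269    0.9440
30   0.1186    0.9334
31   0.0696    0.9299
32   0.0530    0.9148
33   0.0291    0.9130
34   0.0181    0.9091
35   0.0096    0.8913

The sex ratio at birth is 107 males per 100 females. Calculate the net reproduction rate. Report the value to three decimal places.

0.665

Proportion female at birth = 100 / (100 + 107) = 0.48309.
Survival-weighted fertility by age (1·fₓ·Sₓ):
  25: 1 × 0.3531 × 0.9869 = 0.34847
  26: 1 × 0.2618 × 0.9767 = 0.25570
  27: 1 × 0.2182 × 0.9577 = 0.20897
  28: 1 × 0.1762 × 0.9538 = 0.16806
  29: 1 × 0.1269 × 0.9440 = 0.11979
  30: 1 × 0.1186 × 0.9334 = 0.11070
  31: 1 × 0.0696 × 0.9299 = 0.06472
  32: 1 × 0.0530 × 0.9148 = 0.04848
  33: 1 × 0.0291 × 0.9130 = 0.02657
  34: 1 × 0.0181 × 0.9091 = 0.01645
  35: 1 × 0.0096 × 0.8913 = 0.00856
Sum = 1.37647
NRR = 0.48309 × 1.37647 = 0.66496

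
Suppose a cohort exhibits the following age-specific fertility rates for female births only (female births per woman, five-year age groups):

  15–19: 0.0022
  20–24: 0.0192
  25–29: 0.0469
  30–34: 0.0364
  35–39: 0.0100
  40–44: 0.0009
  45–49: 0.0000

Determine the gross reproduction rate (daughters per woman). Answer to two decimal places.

Sum of female ASFRs = 0.0022 + 0.0192 + 0.0469 + 0.0364 + 0.0100 + 0.0009 + 0.0000 = 0.1156
GRR = 5 × 0.1156 = 0.578

0.58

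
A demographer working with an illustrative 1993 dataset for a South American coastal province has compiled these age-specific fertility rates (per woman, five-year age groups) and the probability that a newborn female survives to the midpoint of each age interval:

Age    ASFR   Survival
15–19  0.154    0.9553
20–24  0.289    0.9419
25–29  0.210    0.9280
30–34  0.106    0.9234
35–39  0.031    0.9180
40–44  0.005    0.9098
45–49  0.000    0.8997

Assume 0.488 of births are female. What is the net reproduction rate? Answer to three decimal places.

1.818

Proportion female at birth = 0.488.
Each age group contributes 5 × ASFR × survival:
  15–19: 5 × 0.154 × 0.9553 = 0.73558
  20–24: 5 × 0.289 × 0.9419 = 1.36105
  25–29: 5 × 0.210 × 0.9280 = 0.97440
  30–34: 5 × 0.106 × 0.9234 = 0.48940
  35–39: 5 × 0.031 × 0.9180 = 0.14229
  40–44: 5 × 0.005 × 0.9098 = 0.02275
  45–49: 5 × 0.000 × 0.8997 = 0.00000
Sum = 3.72547
NRR = 0.488 × 3.72547 = 1.81803
With NRR above 1 the population is above replacement fertility.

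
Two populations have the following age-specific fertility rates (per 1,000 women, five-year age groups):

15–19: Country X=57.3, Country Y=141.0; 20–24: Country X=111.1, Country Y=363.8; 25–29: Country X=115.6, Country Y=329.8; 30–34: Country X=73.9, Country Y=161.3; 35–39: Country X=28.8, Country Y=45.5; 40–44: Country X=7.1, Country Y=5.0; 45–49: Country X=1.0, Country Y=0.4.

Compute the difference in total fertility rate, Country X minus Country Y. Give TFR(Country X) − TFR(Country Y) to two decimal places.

-3.26

Country X:
  Sum of ASFRs = 57.3 + 111.1 + 115.6 + 73.9 + 28.8 + 7.1 + 1.0 = 394.8
  TFR = 5 × 394.8 / 1000 = 1.974
Country Y:
  Sum of ASFRs = 141.0 + 363.8 + 329.8 + 161.3 + 45.5 + 5.0 + 0.4 = 1046.8
  TFR = 5 × 1046.8 / 1000 = 5.234
Difference = 1.974 − 5.234 = -3.26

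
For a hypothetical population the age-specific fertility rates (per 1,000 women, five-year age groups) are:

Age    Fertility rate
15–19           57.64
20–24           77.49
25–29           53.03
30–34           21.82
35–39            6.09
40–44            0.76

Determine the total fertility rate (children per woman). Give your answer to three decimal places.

Sum of ASFRs = 57.64 + 77.49 + 53.03 + 21.82 + 6.09 + 0.76 = 216.83
TFR = 5 × 216.83 / 1000 = 1.08415

1.084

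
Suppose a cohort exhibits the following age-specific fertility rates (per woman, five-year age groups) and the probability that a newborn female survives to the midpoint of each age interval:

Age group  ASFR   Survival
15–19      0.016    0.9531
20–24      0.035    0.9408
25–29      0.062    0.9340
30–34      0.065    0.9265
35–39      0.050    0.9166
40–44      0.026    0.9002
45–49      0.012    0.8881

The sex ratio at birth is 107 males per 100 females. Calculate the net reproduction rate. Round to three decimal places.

Proportion female at birth = 100 / (100 + 107) = 0.48309.
Weighting each age-specific rate by interval width and survival:
  15–19: 5 × 0.016 × 0.9531 = 0.07625
  20–24: 5 × 0.035 × 0.9408 = 0.16464
  25–29: 5 × 0.062 × 0.9340 = 0.28954
  30–34: 5 × 0.065 × 0.9265 = 0.30111
  35–39: 5 × 0.050 × 0.9166 = 0.22915
  40–44: 5 × 0.026 × 0.9002 = 0.11703
  45–49: 5 × 0.012 × 0.8881 = 0.05329
Sum = 1.23101
NRR = 0.48309 × 1.23101 = 0.59469
With NRR below 1 the population is below replacement fertility.

0.595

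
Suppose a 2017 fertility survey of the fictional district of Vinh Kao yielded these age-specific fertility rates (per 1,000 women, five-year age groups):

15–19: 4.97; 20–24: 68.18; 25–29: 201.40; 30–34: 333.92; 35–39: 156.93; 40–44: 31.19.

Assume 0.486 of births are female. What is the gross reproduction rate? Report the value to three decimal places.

1.936

Proportion female at birth = 0.486.
Sum of ASFRs = 4.97 + 68.18 + 201.40 + 333.92 + 156.93 + 31.19 = 796.59
TFR = 5 × 796.59 / 1000 = 3.98295
GRR = 0.486 × 3.98295 = 1.93571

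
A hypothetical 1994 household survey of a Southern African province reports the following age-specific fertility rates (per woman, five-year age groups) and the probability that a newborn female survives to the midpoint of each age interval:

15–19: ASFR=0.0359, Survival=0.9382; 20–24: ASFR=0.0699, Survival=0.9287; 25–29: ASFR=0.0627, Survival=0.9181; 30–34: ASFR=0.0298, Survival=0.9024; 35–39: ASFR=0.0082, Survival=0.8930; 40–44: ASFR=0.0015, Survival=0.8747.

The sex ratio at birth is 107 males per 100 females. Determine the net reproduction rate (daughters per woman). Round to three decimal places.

0.463

Proportion female at birth = 100 / (100 + 107) = 0.48309.
Each age group contributes 5 × ASFR × survival:
  15–19: 5 × 0.0359 × 0.9382 = 0.16841
  20–24: 5 × 0.0699 × 0.9287 = 0.32458
  25–29: 5 × 0.0627 × 0.9181 = 0.28782
  30–34: 5 × 0.0298 × 0.9024 = 0.13446
  35–39: 5 × 0.0082 × 0.8930 = 0.03661
  40–44: 5 × 0.0015 × 0.8747 = 0.00656
Sum = 0.95844
NRR = 0.48309 × 0.95844 = 0.46301
NRR < 1, so the cohort does not fully replace itself.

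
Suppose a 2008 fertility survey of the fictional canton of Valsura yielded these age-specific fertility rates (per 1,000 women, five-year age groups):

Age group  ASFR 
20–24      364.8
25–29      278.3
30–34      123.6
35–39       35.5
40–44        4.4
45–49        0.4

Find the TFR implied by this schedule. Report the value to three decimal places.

4.035

Sum of ASFRs = 364.8 + 278.3 + 123.6 + 35.5 + 4.4 + 0.4 = 807.0
TFR = 5 × 807.0 / 1000 = 4.035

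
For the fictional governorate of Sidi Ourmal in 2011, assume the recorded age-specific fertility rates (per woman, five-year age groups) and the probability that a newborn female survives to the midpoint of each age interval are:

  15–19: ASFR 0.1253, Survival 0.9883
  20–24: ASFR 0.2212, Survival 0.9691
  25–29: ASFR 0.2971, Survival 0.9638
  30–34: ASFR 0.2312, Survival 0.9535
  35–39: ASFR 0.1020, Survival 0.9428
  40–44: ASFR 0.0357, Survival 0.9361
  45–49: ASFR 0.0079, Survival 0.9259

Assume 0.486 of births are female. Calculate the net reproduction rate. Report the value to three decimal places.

Proportion female at birth = 0.486.
Weighting each age-specific rate by interval width and survival:
  15–19: 5 × 0.1253 × 0.9883 = 0.61917
  20–24: 5 × 0.2212 × 0.9691 = 1.07182
  25–29: 5 × 0.2971 × 0.9638 = 1.43172
  30–34: 5 × 0.2312 × 0.9535 = 1.10225
  35–39: 5 × 0.1020 × 0.9428 = 0.48083
  40–44: 5 × 0.0357 × 0.9361 = 0.16709
  45–49: 5 × 0.0079 × 0.9259 = 0.03657
Sum = 4.90945
NRR = 0.486 × 4.90945 = 2.38599
NRR > 1, so each generation more than replaces itself.

2.386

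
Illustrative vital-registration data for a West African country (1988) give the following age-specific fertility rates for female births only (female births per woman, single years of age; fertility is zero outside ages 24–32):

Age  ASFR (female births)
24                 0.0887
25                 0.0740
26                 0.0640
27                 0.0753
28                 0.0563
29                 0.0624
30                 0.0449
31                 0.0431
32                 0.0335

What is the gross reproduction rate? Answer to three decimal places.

0.542

Sum of female ASFRs = 0.0887 + 0.0740 + 0.0640 + 0.0753 + 0.0563 + 0.0624 + 0.0449 + 0.0431 + 0.0335 = 0.5422
GRR = 0.5422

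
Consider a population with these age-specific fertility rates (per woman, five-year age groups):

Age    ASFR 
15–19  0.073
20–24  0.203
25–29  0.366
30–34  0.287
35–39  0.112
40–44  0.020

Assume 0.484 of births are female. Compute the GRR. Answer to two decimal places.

2.57

Proportion female at birth = 0.484.
Sum of ASFRs = 0.073 + 0.203 + 0.366 + 0.287 + 0.112 + 0.020 = 1.061
TFR = 5 × 1.061 = 5.305
GRR = 0.484 × 5.305 = 2.56762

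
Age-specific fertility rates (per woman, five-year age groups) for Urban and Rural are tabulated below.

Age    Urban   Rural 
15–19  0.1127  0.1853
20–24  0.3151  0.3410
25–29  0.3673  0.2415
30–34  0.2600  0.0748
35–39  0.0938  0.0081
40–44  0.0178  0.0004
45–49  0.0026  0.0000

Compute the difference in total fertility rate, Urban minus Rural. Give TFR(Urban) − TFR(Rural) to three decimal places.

1.591

Urban:
  Sum of ASFRs = 0.1127 + 0.3151 + 0.3673 + 0.2600 + 0.0938 + 0.0178 + 0.0026 = 1.1693
  TFR = 5 × 1.1693 = 5.8465
Rural:
  Sum of ASFRs = 0.1853 + 0.3410 + 0.2415 + 0.0748 + 0.0081 + 0.0004 + 0.0000 = 0.8511
  TFR = 5 × 0.8511 = 4.2555
Difference = 5.8465 − 4.2555 = 1.591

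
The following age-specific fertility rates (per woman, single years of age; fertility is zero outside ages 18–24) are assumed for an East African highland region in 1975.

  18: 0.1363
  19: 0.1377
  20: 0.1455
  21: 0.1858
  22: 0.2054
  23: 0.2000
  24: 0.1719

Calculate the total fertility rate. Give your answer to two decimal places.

Sum of ASFRs = 0.1363 + 0.1377 + 0.1455 + 0.1858 + 0.2054 + 0.2000 + 0.1719 = 1.1826
TFR = 1.1826

1.18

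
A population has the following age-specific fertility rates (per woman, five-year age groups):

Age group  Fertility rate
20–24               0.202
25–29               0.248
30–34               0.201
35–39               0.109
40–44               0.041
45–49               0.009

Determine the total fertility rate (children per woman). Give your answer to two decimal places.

Sum of ASFRs = 0.202 + 0.248 + 0.201 + 0.109 + 0.041 + 0.009 = 0.810
TFR = 5 × 0.810 = 4.05

4.05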